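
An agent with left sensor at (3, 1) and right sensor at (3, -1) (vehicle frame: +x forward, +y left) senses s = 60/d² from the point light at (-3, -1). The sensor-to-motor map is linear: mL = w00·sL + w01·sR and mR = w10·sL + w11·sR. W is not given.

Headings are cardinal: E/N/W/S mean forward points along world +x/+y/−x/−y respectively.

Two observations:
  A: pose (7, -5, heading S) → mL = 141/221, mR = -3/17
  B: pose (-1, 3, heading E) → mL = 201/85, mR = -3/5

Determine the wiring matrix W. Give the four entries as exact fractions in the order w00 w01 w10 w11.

1/2 1 -1/2 0

obs A: pose=(7,-5,S) → sL=6/17, sR=6/13, mL=141/221, mR=-3/17
obs B: pose=(-1,3,E) → sL=6/5, sR=30/17, mL=201/85, mR=-3/5
sensor matrix S = [[6/17, 6/13], [6/5, 30/17]]; det S = 1296/18785
solve [mL_A; mL_B] = S·[w00; w01] and [mR_A; mR_B] = S·[w10; w11]:
  w00 = 1/2, w01 = 1, w10 = -1/2, w11 = 0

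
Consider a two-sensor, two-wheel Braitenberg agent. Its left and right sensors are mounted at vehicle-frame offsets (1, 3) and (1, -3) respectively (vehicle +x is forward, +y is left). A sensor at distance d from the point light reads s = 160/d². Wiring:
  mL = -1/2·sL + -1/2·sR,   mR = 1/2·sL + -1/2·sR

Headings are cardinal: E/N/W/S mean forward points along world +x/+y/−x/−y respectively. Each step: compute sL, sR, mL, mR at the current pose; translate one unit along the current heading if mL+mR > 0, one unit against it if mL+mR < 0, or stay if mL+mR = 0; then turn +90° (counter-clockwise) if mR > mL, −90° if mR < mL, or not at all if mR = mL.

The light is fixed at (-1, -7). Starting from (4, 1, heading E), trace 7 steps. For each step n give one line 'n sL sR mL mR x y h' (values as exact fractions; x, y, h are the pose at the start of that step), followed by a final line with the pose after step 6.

n=0: pose=(4,1,E); sL=160/157, sR=160/61; mL=-17440/9577, mR=-7680/9577; mL+mR=-160/61 → advance -1; mR−mL=160/157 → turn +1·90°
n=1: pose=(3,1,N); sL=80/41, sR=16/13; mL=-848/533, mR=192/533; mL+mR=-16/13 → advance -1; mR−mL=80/41 → turn +1·90°
n=2: pose=(3,0,W); sL=32/5, sR=160/109; mL=-2144/545, mR=1344/545; mL+mR=-160/109 → advance -1; mR−mL=32/5 → turn +1·90°
n=3: pose=(4,0,S); sL=8/5, sR=4; mL=-14/5, mR=-6/5; mL+mR=-4 → advance -1; mR−mL=8/5 → turn +1·90°
n=4: pose=(4,1,E); sL=160/157, sR=160/61; mL=-17440/9577, mR=-7680/9577; mL+mR=-160/61 → advance -1; mR−mL=160/157 → turn +1·90°
n=5: pose=(3,1,N); sL=80/41, sR=16/13; mL=-848/533, mR=192/533; mL+mR=-16/13 → advance -1; mR−mL=80/41 → turn +1·90°
n=6: pose=(3,0,W); sL=32/5, sR=160/109; mL=-2144/545, mR=1344/545; mL+mR=-160/109 → advance -1; mR−mL=32/5 → turn +1·90°

0 160/157 160/61 -17440/9577 -7680/9577 4 1 E
1 80/41 16/13 -848/533 192/533 3 1 N
2 32/5 160/109 -2144/545 1344/545 3 0 W
3 8/5 4 -14/5 -6/5 4 0 S
4 160/157 160/61 -17440/9577 -7680/9577 4 1 E
5 80/41 16/13 -848/533 192/533 3 1 N
6 32/5 160/109 -2144/545 1344/545 3 0 W
final 4 0 S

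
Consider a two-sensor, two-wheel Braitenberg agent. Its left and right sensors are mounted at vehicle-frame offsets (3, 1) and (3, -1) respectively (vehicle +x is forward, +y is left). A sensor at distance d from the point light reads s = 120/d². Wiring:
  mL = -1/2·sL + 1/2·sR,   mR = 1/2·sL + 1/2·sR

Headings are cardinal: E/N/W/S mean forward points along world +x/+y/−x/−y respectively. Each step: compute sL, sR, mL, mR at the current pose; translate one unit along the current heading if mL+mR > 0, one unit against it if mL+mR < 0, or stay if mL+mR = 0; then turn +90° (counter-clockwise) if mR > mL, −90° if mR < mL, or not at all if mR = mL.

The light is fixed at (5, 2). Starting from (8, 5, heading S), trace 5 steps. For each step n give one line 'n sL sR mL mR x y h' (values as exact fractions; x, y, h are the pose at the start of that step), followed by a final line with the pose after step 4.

0 15/2 30 45/4 75/4 8 5 S
1 8/3 120/37 32/111 328/111 8 4 E
2 60/17 12/5 -48/85 252/85 9 4 N
3 24 120/17 -144/17 264/17 9 5 W
4 15/2 30 45/4 75/4 8 5 S
final 8 4 E

n=0: pose=(8,5,S); sL=15/2, sR=30; mL=45/4, mR=75/4; mL+mR=30 → advance +1; mR−mL=15/2 → turn +1·90°
n=1: pose=(8,4,E); sL=8/3, sR=120/37; mL=32/111, mR=328/111; mL+mR=120/37 → advance +1; mR−mL=8/3 → turn +1·90°
n=2: pose=(9,4,N); sL=60/17, sR=12/5; mL=-48/85, mR=252/85; mL+mR=12/5 → advance +1; mR−mL=60/17 → turn +1·90°
n=3: pose=(9,5,W); sL=24, sR=120/17; mL=-144/17, mR=264/17; mL+mR=120/17 → advance +1; mR−mL=24 → turn +1·90°
n=4: pose=(8,5,S); sL=15/2, sR=30; mL=45/4, mR=75/4; mL+mR=30 → advance +1; mR−mL=15/2 → turn +1·90°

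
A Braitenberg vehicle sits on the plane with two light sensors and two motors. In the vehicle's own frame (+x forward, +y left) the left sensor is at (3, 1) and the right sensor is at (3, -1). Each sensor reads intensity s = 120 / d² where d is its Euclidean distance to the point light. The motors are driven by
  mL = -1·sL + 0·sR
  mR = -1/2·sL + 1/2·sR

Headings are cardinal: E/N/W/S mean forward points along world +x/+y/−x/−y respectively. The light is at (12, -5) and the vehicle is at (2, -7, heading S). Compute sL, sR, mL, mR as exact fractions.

60/53 60/73 -60/53 -600/3869

left sensor world pos  = (3, -10); dL² = 106
right sensor world pos = (1, -10); dR² = 146
sL = 120/106 = 60/53
sR = 120/146 = 60/73
mL = -1·sL + 0·sR = -60/53
mR = -1/2·sL + 1/2·sR = -600/3869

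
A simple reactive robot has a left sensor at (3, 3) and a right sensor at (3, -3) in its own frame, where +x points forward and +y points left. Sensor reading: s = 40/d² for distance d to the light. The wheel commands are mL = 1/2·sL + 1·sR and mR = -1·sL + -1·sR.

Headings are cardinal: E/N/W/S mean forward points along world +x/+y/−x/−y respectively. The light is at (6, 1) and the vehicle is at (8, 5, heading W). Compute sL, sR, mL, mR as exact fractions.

left sensor world pos  = (5, 2); dL² = 2
right sensor world pos = (5, 8); dR² = 50
sL = 40/2 = 20
sR = 40/50 = 4/5
mL = 1/2·sL + 1·sR = 54/5
mR = -1·sL + -1·sR = -104/5

20 4/5 54/5 -104/5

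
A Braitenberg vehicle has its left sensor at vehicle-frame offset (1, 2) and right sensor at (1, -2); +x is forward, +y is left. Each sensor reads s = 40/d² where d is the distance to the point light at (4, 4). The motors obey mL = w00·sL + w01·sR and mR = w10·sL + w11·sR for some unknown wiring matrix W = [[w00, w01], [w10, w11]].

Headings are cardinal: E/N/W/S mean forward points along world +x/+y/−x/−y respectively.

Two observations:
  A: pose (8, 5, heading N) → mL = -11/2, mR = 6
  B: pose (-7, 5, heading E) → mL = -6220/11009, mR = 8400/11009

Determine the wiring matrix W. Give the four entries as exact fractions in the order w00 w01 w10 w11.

obs A: pose=(8,5,N) → sL=5, sR=1, mL=-11/2, mR=6
obs B: pose=(-7,5,E) → sL=40/109, sR=40/101, mL=-6220/11009, mR=8400/11009
sensor matrix S = [[5, 1], [40/109, 40/101]]; det S = 17760/11009
solve [mL_A; mL_B] = S·[w00; w01] and [mR_A; mR_B] = S·[w10; w11]:
  w00 = -1, w01 = -1/2, w10 = 1, w11 = 1

-1 -1/2 1 1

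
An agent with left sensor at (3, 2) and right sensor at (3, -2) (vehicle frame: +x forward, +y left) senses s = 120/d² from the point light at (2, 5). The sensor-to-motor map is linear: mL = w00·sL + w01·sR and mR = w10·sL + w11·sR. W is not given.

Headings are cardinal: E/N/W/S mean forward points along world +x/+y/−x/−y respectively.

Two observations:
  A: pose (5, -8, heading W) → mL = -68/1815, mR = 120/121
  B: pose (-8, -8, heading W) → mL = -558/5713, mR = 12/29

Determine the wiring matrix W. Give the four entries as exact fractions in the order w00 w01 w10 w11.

-1 1/2 0 1

obs A: pose=(5,-8,W) → sL=8/15, sR=120/121, mL=-68/1815, mR=120/121
obs B: pose=(-8,-8,W) → sL=60/197, sR=12/29, mL=-558/5713, mR=12/29
sensor matrix S = [[8/15, 120/121], [60/197, 12/29]]; det S = -281216/3456365
solve [mL_A; mL_B] = S·[w00; w01] and [mR_A; mR_B] = S·[w10; w11]:
  w00 = -1, w01 = 1/2, w10 = 0, w11 = 1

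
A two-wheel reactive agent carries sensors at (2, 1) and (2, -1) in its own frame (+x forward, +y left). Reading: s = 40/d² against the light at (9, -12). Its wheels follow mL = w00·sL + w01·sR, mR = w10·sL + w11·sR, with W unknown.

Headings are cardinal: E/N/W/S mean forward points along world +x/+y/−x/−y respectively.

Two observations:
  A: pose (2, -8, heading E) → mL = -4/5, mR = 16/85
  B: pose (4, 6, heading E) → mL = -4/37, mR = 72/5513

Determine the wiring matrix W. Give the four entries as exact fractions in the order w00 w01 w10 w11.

-1 0 -1/2 1/2

obs A: pose=(2,-8,E) → sL=4/5, sR=20/17, mL=-4/5, mR=16/85
obs B: pose=(4,6,E) → sL=4/37, sR=20/149, mL=-4/37, mR=72/5513
sensor matrix S = [[4/5, 20/17], [4/37, 20/149]]; det S = -1856/93721
solve [mL_A; mL_B] = S·[w00; w01] and [mR_A; mR_B] = S·[w10; w11]:
  w00 = -1, w01 = 0, w10 = -1/2, w11 = 1/2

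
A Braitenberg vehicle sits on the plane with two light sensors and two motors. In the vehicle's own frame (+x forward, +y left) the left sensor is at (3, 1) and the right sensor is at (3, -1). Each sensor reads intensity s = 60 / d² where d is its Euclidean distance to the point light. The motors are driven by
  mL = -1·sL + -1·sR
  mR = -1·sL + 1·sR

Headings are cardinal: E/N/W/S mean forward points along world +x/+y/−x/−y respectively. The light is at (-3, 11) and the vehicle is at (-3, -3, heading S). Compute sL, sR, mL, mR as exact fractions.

6/29 6/29 -12/29 0

left sensor world pos  = (-2, -6); dL² = 290
right sensor world pos = (-4, -6); dR² = 290
sL = 60/290 = 6/29
sR = 60/290 = 6/29
mL = -1·sL + -1·sR = -12/29
mR = -1·sL + 1·sR = 0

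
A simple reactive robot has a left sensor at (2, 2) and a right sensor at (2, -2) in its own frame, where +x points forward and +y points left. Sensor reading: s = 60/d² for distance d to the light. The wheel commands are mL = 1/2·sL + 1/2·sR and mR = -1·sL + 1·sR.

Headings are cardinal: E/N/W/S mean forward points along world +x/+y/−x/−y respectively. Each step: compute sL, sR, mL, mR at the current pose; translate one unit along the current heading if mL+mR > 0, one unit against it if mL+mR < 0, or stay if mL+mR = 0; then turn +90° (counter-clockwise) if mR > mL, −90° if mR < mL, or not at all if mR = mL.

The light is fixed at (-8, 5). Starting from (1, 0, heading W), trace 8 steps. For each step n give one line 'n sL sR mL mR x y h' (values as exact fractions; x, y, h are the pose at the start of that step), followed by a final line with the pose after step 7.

0 30/49 30/29 1170/1421 600/1421 1 0 W
1 4/3 60/109 308/327 -256/327 0 0 N
2 15/26 15/34 225/442 -30/221 0 1 E
3 60/157 12/17 1452/2669 864/2669 1 1 S
4 30/49 30/29 1170/1421 600/1421 1 0 W
5 4/3 60/109 308/327 -256/327 0 0 N
6 15/26 15/34 225/442 -30/221 0 1 E
7 60/157 12/17 1452/2669 864/2669 1 1 S
final 1 0 W

n=0: pose=(1,0,W); sL=30/49, sR=30/29; mL=1170/1421, mR=600/1421; mL+mR=1770/1421 → advance +1; mR−mL=-570/1421 → turn -1·90°
n=1: pose=(0,0,N); sL=4/3, sR=60/109; mL=308/327, mR=-256/327; mL+mR=52/327 → advance +1; mR−mL=-188/109 → turn -1·90°
n=2: pose=(0,1,E); sL=15/26, sR=15/34; mL=225/442, mR=-30/221; mL+mR=165/442 → advance +1; mR−mL=-285/442 → turn -1·90°
n=3: pose=(1,1,S); sL=60/157, sR=12/17; mL=1452/2669, mR=864/2669; mL+mR=2316/2669 → advance +1; mR−mL=-588/2669 → turn -1·90°
n=4: pose=(1,0,W); sL=30/49, sR=30/29; mL=1170/1421, mR=600/1421; mL+mR=1770/1421 → advance +1; mR−mL=-570/1421 → turn -1·90°
n=5: pose=(0,0,N); sL=4/3, sR=60/109; mL=308/327, mR=-256/327; mL+mR=52/327 → advance +1; mR−mL=-188/109 → turn -1·90°
n=6: pose=(0,1,E); sL=15/26, sR=15/34; mL=225/442, mR=-30/221; mL+mR=165/442 → advance +1; mR−mL=-285/442 → turn -1·90°
n=7: pose=(1,1,S); sL=60/157, sR=12/17; mL=1452/2669, mR=864/2669; mL+mR=2316/2669 → advance +1; mR−mL=-588/2669 → turn -1·90°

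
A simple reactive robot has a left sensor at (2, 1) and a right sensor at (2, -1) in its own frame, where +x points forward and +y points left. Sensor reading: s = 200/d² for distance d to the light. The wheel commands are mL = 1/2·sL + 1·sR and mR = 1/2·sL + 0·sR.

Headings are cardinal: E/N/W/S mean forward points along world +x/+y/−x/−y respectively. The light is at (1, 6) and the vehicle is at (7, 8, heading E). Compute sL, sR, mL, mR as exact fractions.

left sensor world pos  = (9, 9); dL² = 73
right sensor world pos = (9, 7); dR² = 65
sL = 200/73 = 200/73
sR = 200/65 = 40/13
mL = 1/2·sL + 1·sR = 4220/949
mR = 1/2·sL + 0·sR = 100/73

200/73 40/13 4220/949 100/73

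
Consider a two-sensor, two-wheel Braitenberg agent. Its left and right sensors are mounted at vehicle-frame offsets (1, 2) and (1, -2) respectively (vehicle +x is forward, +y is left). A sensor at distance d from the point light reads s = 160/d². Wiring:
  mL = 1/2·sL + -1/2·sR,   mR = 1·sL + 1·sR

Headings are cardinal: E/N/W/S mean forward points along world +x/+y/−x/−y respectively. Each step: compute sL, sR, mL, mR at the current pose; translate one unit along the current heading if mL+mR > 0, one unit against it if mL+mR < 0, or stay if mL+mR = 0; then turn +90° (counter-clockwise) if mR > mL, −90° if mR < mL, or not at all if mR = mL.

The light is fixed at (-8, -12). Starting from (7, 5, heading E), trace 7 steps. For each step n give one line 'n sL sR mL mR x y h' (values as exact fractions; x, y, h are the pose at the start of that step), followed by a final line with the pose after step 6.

n=0: pose=(7,5,E); sL=160/617, sR=160/481; mL=-10880/296777, mR=175680/296777; mL+mR=164800/296777 → advance +1; mR−mL=186560/296777 → turn +1·90°
n=1: pose=(8,5,N); sL=4/13, sR=20/81; mL=32/1053, mR=584/1053; mL+mR=616/1053 → advance +1; mR−mL=184/351 → turn +1·90°
n=2: pose=(8,6,W); sL=160/481, sR=32/125; mL=2304/60125, mR=35392/60125; mL+mR=37696/60125 → advance +1; mR−mL=33088/60125 → turn +1·90°
n=3: pose=(7,6,S); sL=80/289, sR=80/229; mL=-2400/66181, mR=41440/66181; mL+mR=39040/66181 → advance +1; mR−mL=43840/66181 → turn +1·90°
n=4: pose=(7,5,E); sL=160/617, sR=160/481; mL=-10880/296777, mR=175680/296777; mL+mR=164800/296777 → advance +1; mR−mL=186560/296777 → turn +1·90°
n=5: pose=(8,5,N); sL=4/13, sR=20/81; mL=32/1053, mR=584/1053; mL+mR=616/1053 → advance +1; mR−mL=184/351 → turn +1·90°
n=6: pose=(8,6,W); sL=160/481, sR=32/125; mL=2304/60125, mR=35392/60125; mL+mR=37696/60125 → advance +1; mR−mL=33088/60125 → turn +1·90°

0 160/617 160/481 -10880/296777 175680/296777 7 5 E
1 4/13 20/81 32/1053 584/1053 8 5 N
2 160/481 32/125 2304/60125 35392/60125 8 6 W
3 80/289 80/229 -2400/66181 41440/66181 7 6 S
4 160/617 160/481 -10880/296777 175680/296777 7 5 E
5 4/13 20/81 32/1053 584/1053 8 5 N
6 160/481 32/125 2304/60125 35392/60125 8 6 W
final 7 6 S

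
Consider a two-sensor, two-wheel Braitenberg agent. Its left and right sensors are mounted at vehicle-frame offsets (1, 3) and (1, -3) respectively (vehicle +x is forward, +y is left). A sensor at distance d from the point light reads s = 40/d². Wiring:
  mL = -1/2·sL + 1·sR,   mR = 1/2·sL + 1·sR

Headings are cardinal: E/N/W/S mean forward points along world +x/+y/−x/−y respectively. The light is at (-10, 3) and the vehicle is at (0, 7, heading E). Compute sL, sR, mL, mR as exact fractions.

4/17 20/61 218/1037 462/1037

left sensor world pos  = (1, 10); dL² = 170
right sensor world pos = (1, 4); dR² = 122
sL = 40/170 = 4/17
sR = 40/122 = 20/61
mL = -1/2·sL + 1·sR = 218/1037
mR = 1/2·sL + 1·sR = 462/1037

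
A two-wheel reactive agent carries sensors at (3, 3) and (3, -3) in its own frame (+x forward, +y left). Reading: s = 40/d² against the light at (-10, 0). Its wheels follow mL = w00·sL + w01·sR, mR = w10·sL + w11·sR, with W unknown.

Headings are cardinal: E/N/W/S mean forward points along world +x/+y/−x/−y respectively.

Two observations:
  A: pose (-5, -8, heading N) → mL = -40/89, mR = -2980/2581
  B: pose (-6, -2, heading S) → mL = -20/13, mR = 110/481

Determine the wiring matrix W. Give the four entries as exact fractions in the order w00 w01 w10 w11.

0 -1 -1 1/2

obs A: pose=(-5,-8,N) → sL=40/29, sR=40/89, mL=-40/89, mR=-2980/2581
obs B: pose=(-6,-2,S) → sL=20/37, sR=20/13, mL=-20/13, mR=110/481
sensor matrix S = [[40/29, 40/89], [20/37, 20/13]]; det S = 2332800/1241461
solve [mL_A; mL_B] = S·[w00; w01] and [mR_A; mR_B] = S·[w10; w11]:
  w00 = 0, w01 = -1, w10 = -1, w11 = 1/2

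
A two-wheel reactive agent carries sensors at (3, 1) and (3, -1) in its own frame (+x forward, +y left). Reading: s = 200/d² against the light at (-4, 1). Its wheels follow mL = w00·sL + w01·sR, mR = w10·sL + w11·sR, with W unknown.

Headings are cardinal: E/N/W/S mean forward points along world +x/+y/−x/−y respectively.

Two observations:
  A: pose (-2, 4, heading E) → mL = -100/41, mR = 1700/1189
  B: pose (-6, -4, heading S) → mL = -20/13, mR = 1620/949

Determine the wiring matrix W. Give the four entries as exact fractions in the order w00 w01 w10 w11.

obs A: pose=(-2,4,E) → sL=200/41, sR=200/29, mL=-100/41, mR=1700/1189
obs B: pose=(-6,-4,S) → sL=40/13, sR=200/73, mL=-20/13, mR=1620/949
sensor matrix S = [[200/41, 200/29], [40/13, 200/73]]; det S = -8864000/1128361
solve [mL_A; mL_B] = S·[w00; w01] and [mR_A; mR_B] = S·[w10; w11]:
  w00 = -1/2, w01 = 0, w10 = 1, w11 = -1/2

-1/2 0 1 -1/2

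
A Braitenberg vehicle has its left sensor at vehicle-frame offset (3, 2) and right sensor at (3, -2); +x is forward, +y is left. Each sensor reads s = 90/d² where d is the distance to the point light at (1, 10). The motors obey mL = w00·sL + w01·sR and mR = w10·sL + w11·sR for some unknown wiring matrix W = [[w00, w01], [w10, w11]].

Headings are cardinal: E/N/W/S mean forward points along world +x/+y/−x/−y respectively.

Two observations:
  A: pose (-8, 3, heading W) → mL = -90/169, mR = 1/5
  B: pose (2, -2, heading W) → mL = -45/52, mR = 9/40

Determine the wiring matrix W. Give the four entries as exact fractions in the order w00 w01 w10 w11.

obs A: pose=(-8,3,W) → sL=2/5, sR=90/169, mL=-90/169, mR=1/5
obs B: pose=(2,-2,W) → sL=9/20, sR=45/52, mL=-45/52, mR=9/40
sensor matrix S = [[2/5, 90/169], [9/20, 45/52]]; det S = 18/169
solve [mL_A; mL_B] = S·[w00; w01] and [mR_A; mR_B] = S·[w10; w11]:
  w00 = 0, w01 = -1, w10 = 1/2, w11 = 0

0 -1 1/2 0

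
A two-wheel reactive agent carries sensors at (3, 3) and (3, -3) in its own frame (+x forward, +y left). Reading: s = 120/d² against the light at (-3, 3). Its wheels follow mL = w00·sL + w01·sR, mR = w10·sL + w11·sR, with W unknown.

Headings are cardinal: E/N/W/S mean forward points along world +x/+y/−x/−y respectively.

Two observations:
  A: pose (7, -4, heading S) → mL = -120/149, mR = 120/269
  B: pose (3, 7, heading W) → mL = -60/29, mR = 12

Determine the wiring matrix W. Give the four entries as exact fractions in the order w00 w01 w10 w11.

obs A: pose=(7,-4,S) → sL=120/269, sR=120/149, mL=-120/149, mR=120/269
obs B: pose=(3,7,W) → sL=12, sR=60/29, mL=-60/29, mR=12
sensor matrix S = [[120/269, 120/149], [12, 60/29]]; det S = -10160640/1162349
solve [mL_A; mL_B] = S·[w00; w01] and [mR_A; mR_B] = S·[w10; w11]:
  w00 = 0, w01 = -1, w10 = 1, w11 = 0

0 -1 1 0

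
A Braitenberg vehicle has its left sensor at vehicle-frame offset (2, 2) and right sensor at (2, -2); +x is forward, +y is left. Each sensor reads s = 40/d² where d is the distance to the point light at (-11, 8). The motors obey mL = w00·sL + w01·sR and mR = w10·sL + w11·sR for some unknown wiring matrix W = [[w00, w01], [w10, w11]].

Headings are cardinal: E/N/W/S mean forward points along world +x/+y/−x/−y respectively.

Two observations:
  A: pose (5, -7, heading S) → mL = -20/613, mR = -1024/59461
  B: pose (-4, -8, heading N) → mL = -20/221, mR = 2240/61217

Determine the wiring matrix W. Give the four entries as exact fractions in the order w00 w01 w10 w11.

obs A: pose=(5,-7,S) → sL=40/613, sR=8/97, mL=-20/613, mR=-1024/59461
obs B: pose=(-4,-8,N) → sL=40/221, sR=40/277, mL=-20/221, mR=2240/61217
sensor matrix S = [[40/613, 8/97], [40/221, 40/277]]; det S = -20037120/3640024037
solve [mL_A; mL_B] = S·[w00; w01] and [mR_A; mR_B] = S·[w10; w11]:
  w00 = -1/2, w01 = 0, w10 = 1, w11 = -1

-1/2 0 1 -1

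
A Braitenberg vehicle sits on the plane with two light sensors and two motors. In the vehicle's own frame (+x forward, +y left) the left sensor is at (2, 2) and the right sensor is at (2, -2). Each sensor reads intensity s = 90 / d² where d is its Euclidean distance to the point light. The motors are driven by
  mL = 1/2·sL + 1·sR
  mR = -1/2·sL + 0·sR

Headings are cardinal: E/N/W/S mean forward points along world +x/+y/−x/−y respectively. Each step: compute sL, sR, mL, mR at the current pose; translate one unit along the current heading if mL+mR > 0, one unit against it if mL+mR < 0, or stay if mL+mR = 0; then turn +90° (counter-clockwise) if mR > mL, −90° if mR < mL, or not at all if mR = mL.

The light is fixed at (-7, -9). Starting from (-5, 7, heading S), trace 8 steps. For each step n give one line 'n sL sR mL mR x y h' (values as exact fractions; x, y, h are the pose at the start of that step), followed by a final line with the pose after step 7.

n=0: pose=(-5,7,S); sL=45/106, sR=45/98; mL=6975/10388, mR=-45/212; mL+mR=45/98 → advance +1; mR−mL=-2295/2597 → turn -1·90°
n=1: pose=(-5,6,W); sL=90/169, sR=90/289; mL=28215/48841, mR=-45/169; mL+mR=90/289 → advance +1; mR−mL=-41220/48841 → turn -1·90°
n=2: pose=(-6,6,N); sL=9/29, sR=45/149; mL=3951/8642, mR=-9/58; mL+mR=45/149 → advance +1; mR−mL=-2646/4321 → turn -1·90°
n=3: pose=(-6,7,E); sL=10/37, sR=18/41; mL=871/1517, mR=-5/37; mL+mR=18/41 → advance +1; mR−mL=-1076/1517 → turn -1·90°
n=4: pose=(-5,7,S); sL=45/106, sR=45/98; mL=6975/10388, mR=-45/212; mL+mR=45/98 → advance +1; mR−mL=-2295/2597 → turn -1·90°
n=5: pose=(-5,6,W); sL=90/169, sR=90/289; mL=28215/48841, mR=-45/169; mL+mR=90/289 → advance +1; mR−mL=-41220/48841 → turn -1·90°
n=6: pose=(-6,6,N); sL=9/29, sR=45/149; mL=3951/8642, mR=-9/58; mL+mR=45/149 → advance +1; mR−mL=-2646/4321 → turn -1·90°
n=7: pose=(-6,7,E); sL=10/37, sR=18/41; mL=871/1517, mR=-5/37; mL+mR=18/41 → advance +1; mR−mL=-1076/1517 → turn -1·90°

0 45/106 45/98 6975/10388 -45/212 -5 7 S
1 90/169 90/289 28215/48841 -45/169 -5 6 W
2 9/29 45/149 3951/8642 -9/58 -6 6 N
3 10/37 18/41 871/1517 -5/37 -6 7 E
4 45/106 45/98 6975/10388 -45/212 -5 7 S
5 90/169 90/289 28215/48841 -45/169 -5 6 W
6 9/29 45/149 3951/8642 -9/58 -6 6 N
7 10/37 18/41 871/1517 -5/37 -6 7 E
final -5 7 S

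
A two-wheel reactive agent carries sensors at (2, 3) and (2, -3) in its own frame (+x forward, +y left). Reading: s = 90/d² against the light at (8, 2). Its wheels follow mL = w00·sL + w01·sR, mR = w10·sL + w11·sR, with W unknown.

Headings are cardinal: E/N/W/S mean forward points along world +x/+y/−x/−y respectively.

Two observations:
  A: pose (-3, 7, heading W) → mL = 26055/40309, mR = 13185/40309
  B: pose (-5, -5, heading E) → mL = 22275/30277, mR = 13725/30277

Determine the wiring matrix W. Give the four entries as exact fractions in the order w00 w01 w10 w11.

obs A: pose=(-3,7,W) → sL=90/173, sR=90/233, mL=26055/40309, mR=13185/40309
obs B: pose=(-5,-5,E) → sL=90/137, sR=90/221, mL=22275/30277, mR=13725/30277
sensor matrix S = [[90/173, 90/233], [90/137, 90/221]]; det S = -51127200/1220435593
solve [mL_A; mL_B] = S·[w00; w01] and [mR_A; mR_B] = S·[w10; w11]:
  w00 = 1/2, w01 = 1, w10 = 1, w11 = -1/2

1/2 1 1 -1/2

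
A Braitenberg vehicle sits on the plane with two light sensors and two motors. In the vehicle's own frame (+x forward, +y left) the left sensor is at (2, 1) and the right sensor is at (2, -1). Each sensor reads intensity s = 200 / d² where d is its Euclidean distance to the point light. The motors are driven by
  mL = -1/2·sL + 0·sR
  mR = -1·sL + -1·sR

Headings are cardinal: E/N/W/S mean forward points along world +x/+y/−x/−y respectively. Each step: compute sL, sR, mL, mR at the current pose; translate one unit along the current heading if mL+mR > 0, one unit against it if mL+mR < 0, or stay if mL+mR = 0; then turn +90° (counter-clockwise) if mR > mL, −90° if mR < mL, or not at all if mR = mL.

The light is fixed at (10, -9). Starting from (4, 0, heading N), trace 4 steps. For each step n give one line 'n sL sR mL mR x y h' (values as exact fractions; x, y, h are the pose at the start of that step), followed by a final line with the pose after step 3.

n=0: pose=(4,0,N); sL=20/17, sR=100/73; mL=-10/17, mR=-3160/1241; mL+mR=-3890/1241 → advance -1; mR−mL=-2430/1241 → turn -1·90°
n=1: pose=(4,-1,E); sL=200/97, sR=40/13; mL=-100/97, mR=-6480/1261; mL+mR=-7780/1261 → advance -1; mR−mL=-5180/1261 → turn -1·90°
n=2: pose=(3,-1,S); sL=25/9, sR=2; mL=-25/18, mR=-43/9; mL+mR=-37/6 → advance -1; mR−mL=-61/18 → turn -1·90°
n=3: pose=(3,0,W); sL=40/29, sR=200/181; mL=-20/29, mR=-13040/5249; mL+mR=-16660/5249 → advance -1; mR−mL=-9420/5249 → turn -1·90°

0 20/17 100/73 -10/17 -3160/1241 4 0 N
1 200/97 40/13 -100/97 -6480/1261 4 -1 E
2 25/9 2 -25/18 -43/9 3 -1 S
3 40/29 200/181 -20/29 -13040/5249 3 0 W
final 4 0 N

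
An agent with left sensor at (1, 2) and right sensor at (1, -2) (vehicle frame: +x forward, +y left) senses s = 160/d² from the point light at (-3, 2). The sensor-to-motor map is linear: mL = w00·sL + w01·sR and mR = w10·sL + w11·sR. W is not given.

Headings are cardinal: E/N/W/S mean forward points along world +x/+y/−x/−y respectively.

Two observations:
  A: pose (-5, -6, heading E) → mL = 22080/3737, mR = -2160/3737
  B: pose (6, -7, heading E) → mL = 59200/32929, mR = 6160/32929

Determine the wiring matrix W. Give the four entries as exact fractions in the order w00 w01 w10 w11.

1 1 -1/2 1

obs A: pose=(-5,-6,E) → sL=160/37, sR=160/101, mL=22080/3737, mR=-2160/3737
obs B: pose=(6,-7,E) → sL=160/149, sR=160/221, mL=59200/32929, mR=6160/32929
sensor matrix S = [[160/37, 160/101], [160/149, 160/221]]; det S = 175923200/123055673
solve [mL_A; mL_B] = S·[w00; w01] and [mR_A; mR_B] = S·[w10; w11]:
  w00 = 1, w01 = 1, w10 = -1/2, w11 = 1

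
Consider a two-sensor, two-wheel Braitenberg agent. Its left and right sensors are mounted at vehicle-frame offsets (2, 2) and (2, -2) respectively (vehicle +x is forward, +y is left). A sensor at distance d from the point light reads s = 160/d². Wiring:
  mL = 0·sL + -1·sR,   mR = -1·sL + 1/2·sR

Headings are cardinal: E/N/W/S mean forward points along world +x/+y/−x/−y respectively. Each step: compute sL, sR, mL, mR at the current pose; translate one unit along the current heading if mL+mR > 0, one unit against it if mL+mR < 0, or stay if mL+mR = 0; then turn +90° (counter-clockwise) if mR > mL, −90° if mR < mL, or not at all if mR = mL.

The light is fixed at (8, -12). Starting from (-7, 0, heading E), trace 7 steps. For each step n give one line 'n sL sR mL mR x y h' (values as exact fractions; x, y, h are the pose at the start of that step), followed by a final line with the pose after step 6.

0 32/73 160/269 -160/269 -2768/19637 -7 0 E
1 4/13 20/49 -20/49 -66/637 -8 0 N
2 32/81 160/493 -160/493 -9296/39933 -8 -1 W
3 16/25 16/37 -16/37 -392/925 -7 -1 S
4 32/73 160/269 -160/269 -2768/19637 -7 0 E
5 4/13 20/49 -20/49 -66/637 -8 0 N
6 32/81 160/493 -160/493 -9296/39933 -8 -1 W
final -7 -1 S

n=0: pose=(-7,0,E); sL=32/73, sR=160/269; mL=-160/269, mR=-2768/19637; mL+mR=-14448/19637 → advance -1; mR−mL=8912/19637 → turn +1·90°
n=1: pose=(-8,0,N); sL=4/13, sR=20/49; mL=-20/49, mR=-66/637; mL+mR=-326/637 → advance -1; mR−mL=194/637 → turn +1·90°
n=2: pose=(-8,-1,W); sL=32/81, sR=160/493; mL=-160/493, mR=-9296/39933; mL+mR=-22256/39933 → advance -1; mR−mL=3664/39933 → turn +1·90°
n=3: pose=(-7,-1,S); sL=16/25, sR=16/37; mL=-16/37, mR=-392/925; mL+mR=-792/925 → advance -1; mR−mL=8/925 → turn +1·90°
n=4: pose=(-7,0,E); sL=32/73, sR=160/269; mL=-160/269, mR=-2768/19637; mL+mR=-14448/19637 → advance -1; mR−mL=8912/19637 → turn +1·90°
n=5: pose=(-8,0,N); sL=4/13, sR=20/49; mL=-20/49, mR=-66/637; mL+mR=-326/637 → advance -1; mR−mL=194/637 → turn +1·90°
n=6: pose=(-8,-1,W); sL=32/81, sR=160/493; mL=-160/493, mR=-9296/39933; mL+mR=-22256/39933 → advance -1; mR−mL=3664/39933 → turn +1·90°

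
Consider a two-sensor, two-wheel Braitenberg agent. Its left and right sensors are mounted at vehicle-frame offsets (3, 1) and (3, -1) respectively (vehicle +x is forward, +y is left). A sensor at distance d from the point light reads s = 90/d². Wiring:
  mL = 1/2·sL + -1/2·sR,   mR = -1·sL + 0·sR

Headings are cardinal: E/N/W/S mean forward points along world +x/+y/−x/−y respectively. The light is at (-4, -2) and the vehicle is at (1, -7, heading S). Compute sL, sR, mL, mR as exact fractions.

left sensor world pos  = (2, -10); dL² = 100
right sensor world pos = (0, -10); dR² = 80
sL = 90/100 = 9/10
sR = 90/80 = 9/8
mL = 1/2·sL + -1/2·sR = -9/80
mR = -1·sL + 0·sR = -9/10

9/10 9/8 -9/80 -9/10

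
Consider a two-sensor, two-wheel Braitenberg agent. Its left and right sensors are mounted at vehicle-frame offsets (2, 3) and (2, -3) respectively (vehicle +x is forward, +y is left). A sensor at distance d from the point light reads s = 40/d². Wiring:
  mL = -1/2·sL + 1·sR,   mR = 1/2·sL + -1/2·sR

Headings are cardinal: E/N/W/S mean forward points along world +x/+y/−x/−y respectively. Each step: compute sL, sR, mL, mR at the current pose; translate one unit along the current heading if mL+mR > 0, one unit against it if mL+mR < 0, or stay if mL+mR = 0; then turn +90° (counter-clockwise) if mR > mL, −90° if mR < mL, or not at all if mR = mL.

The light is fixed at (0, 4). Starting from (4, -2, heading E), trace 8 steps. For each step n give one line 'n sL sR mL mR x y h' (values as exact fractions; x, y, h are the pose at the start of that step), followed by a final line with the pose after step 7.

0 8/9 40/117 -4/39 32/117 4 -2 E
1 2 1/2 -1/2 3/4 5 -2 N
2 40/73 40/13 2660/949 -1200/949 5 -1 W
3 4 20/29 -38/29 48/29 4 -1 N
4 40/53 8 404/53 -192/53 4 0 W
5 10 1 -4 9/2 3 0 N
6 40/37 40 1460/37 -720/37 3 1 W
7 20 20/13 -110/13 120/13 2 1 N
final 2 2 W

n=0: pose=(4,-2,E); sL=8/9, sR=40/117; mL=-4/39, mR=32/117; mL+mR=20/117 → advance +1; mR−mL=44/117 → turn +1·90°
n=1: pose=(5,-2,N); sL=2, sR=1/2; mL=-1/2, mR=3/4; mL+mR=1/4 → advance +1; mR−mL=5/4 → turn +1·90°
n=2: pose=(5,-1,W); sL=40/73, sR=40/13; mL=2660/949, mR=-1200/949; mL+mR=20/13 → advance +1; mR−mL=-3860/949 → turn -1·90°
n=3: pose=(4,-1,N); sL=4, sR=20/29; mL=-38/29, mR=48/29; mL+mR=10/29 → advance +1; mR−mL=86/29 → turn +1·90°
n=4: pose=(4,0,W); sL=40/53, sR=8; mL=404/53, mR=-192/53; mL+mR=4 → advance +1; mR−mL=-596/53 → turn -1·90°
n=5: pose=(3,0,N); sL=10, sR=1; mL=-4, mR=9/2; mL+mR=1/2 → advance +1; mR−mL=17/2 → turn +1·90°
n=6: pose=(3,1,W); sL=40/37, sR=40; mL=1460/37, mR=-720/37; mL+mR=20 → advance +1; mR−mL=-2180/37 → turn -1·90°
n=7: pose=(2,1,N); sL=20, sR=20/13; mL=-110/13, mR=120/13; mL+mR=10/13 → advance +1; mR−mL=230/13 → turn +1·90°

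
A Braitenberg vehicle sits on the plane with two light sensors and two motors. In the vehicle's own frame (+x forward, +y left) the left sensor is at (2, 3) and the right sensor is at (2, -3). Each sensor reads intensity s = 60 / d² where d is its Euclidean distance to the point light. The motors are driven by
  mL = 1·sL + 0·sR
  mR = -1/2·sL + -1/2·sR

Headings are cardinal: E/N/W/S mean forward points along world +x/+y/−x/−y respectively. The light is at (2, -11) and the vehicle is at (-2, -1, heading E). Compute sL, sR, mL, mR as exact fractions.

left sensor world pos  = (0, 2); dL² = 173
right sensor world pos = (0, -4); dR² = 53
sL = 60/173 = 60/173
sR = 60/53 = 60/53
mL = 1·sL + 0·sR = 60/173
mR = -1/2·sL + -1/2·sR = -6780/9169

60/173 60/53 60/173 -6780/9169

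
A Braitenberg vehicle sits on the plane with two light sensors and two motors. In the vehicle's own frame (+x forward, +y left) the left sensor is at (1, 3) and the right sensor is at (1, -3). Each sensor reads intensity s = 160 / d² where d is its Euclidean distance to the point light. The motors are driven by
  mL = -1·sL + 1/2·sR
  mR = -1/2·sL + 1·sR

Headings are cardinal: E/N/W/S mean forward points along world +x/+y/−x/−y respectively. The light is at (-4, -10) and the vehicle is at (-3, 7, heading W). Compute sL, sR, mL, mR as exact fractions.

40/49 2/5 -151/245 -2/245

left sensor world pos  = (-4, 4); dL² = 196
right sensor world pos = (-4, 10); dR² = 400
sL = 160/196 = 40/49
sR = 160/400 = 2/5
mL = -1·sL + 1/2·sR = -151/245
mR = -1/2·sL + 1·sR = -2/245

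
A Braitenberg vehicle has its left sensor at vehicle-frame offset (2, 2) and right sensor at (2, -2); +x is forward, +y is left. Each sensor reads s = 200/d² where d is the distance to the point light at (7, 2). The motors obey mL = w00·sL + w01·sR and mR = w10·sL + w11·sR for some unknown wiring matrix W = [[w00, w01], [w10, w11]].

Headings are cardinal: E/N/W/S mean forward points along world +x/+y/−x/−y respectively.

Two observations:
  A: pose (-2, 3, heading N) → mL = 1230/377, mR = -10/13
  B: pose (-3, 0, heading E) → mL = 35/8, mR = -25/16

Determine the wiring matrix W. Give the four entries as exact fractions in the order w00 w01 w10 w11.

obs A: pose=(-2,3,N) → sL=20/13, sR=100/29, mL=1230/377, mR=-10/13
obs B: pose=(-3,0,E) → sL=25/8, sR=5/2, mL=35/8, mR=-25/16
sensor matrix S = [[20/13, 100/29], [25/8, 5/2]]; det S = -5225/754
solve [mL_A; mL_B] = S·[w00; w01] and [mR_A; mR_B] = S·[w10; w11]:
  w00 = 1, w01 = 1/2, w10 = -1/2, w11 = 0

1 1/2 -1/2 0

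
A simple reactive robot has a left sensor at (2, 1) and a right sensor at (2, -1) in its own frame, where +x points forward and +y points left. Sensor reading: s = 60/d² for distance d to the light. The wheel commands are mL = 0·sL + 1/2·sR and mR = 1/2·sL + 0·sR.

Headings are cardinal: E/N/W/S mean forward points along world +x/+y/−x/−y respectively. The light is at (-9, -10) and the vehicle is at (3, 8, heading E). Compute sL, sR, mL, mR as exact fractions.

left sensor world pos  = (5, 9); dL² = 557
right sensor world pos = (5, 7); dR² = 485
sL = 60/557 = 60/557
sR = 60/485 = 12/97
mL = 0·sL + 1/2·sR = 6/97
mR = 1/2·sL + 0·sR = 30/557

60/557 12/97 6/97 30/557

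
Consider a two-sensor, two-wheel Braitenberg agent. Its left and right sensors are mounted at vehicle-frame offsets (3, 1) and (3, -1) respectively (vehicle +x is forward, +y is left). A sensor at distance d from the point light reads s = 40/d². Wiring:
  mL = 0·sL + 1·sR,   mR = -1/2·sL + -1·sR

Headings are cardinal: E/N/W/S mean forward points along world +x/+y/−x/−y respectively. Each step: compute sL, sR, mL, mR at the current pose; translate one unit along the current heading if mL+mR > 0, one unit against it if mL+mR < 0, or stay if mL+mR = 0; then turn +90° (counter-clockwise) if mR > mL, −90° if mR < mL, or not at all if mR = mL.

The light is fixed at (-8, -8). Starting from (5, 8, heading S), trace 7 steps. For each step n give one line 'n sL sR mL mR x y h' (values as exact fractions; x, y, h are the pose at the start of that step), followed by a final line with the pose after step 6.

n=0: pose=(5,8,S); sL=8/73, sR=40/313; mL=40/313, mR=-4172/22849; mL+mR=-4/73 → advance -1; mR−mL=-7092/22849 → turn -1·90°
n=1: pose=(5,9,W); sL=10/89, sR=5/53; mL=5/53, mR=-710/4717; mL+mR=-5/89 → advance -1; mR−mL=-1155/4717 → turn -1·90°
n=2: pose=(6,9,N); sL=40/569, sR=8/125; mL=8/125, mR=-7052/71125; mL+mR=-20/569 → advance -1; mR−mL=-11604/71125 → turn -1·90°
n=3: pose=(6,8,E); sL=20/289, sR=20/257; mL=20/257, mR=-8350/74273; mL+mR=-10/289 → advance -1; mR−mL=-14130/74273 → turn -1·90°
n=4: pose=(5,8,S); sL=8/73, sR=40/313; mL=40/313, mR=-4172/22849; mL+mR=-4/73 → advance -1; mR−mL=-7092/22849 → turn -1·90°
n=5: pose=(5,9,W); sL=10/89, sR=5/53; mL=5/53, mR=-710/4717; mL+mR=-5/89 → advance -1; mR−mL=-1155/4717 → turn -1·90°
n=6: pose=(6,9,N); sL=40/569, sR=8/125; mL=8/125, mR=-7052/71125; mL+mR=-20/569 → advance -1; mR−mL=-11604/71125 → turn -1·90°

0 8/73 40/313 40/313 -4172/22849 5 8 S
1 10/89 5/53 5/53 -710/4717 5 9 W
2 40/569 8/125 8/125 -7052/71125 6 9 N
3 20/289 20/257 20/257 -8350/74273 6 8 E
4 8/73 40/313 40/313 -4172/22849 5 8 S
5 10/89 5/53 5/53 -710/4717 5 9 W
6 40/569 8/125 8/125 -7052/71125 6 9 N
final 6 8 E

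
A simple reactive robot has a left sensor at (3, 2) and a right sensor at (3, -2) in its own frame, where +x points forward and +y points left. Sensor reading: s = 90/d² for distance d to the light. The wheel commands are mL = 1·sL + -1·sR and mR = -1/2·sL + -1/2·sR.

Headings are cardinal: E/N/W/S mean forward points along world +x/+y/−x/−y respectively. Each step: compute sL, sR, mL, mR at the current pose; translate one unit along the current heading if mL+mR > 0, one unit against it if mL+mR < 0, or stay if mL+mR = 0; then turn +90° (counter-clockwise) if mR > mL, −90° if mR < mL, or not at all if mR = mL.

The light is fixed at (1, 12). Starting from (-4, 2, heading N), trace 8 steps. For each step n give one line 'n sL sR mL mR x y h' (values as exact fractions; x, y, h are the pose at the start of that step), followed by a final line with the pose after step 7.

0 45/49 45/29 -900/1421 -1755/1421 -4 2 N
1 18/17 90/173 1584/2941 -2322/2941 -4 1 E
2 45/106 9/26 54/689 -531/1378 -5 1 S
3 2/5 18/29 -32/145 -74/145 -5 2 W
4 45/49 45/29 -900/1421 -1755/1421 -4 2 N
5 18/17 90/173 1584/2941 -2322/2941 -4 1 E
6 45/106 9/26 54/689 -531/1378 -5 1 S
7 2/5 18/29 -32/145 -74/145 -5 2 W
final -4 2 N

n=0: pose=(-4,2,N); sL=45/49, sR=45/29; mL=-900/1421, mR=-1755/1421; mL+mR=-2655/1421 → advance -1; mR−mL=-855/1421 → turn -1·90°
n=1: pose=(-4,1,E); sL=18/17, sR=90/173; mL=1584/2941, mR=-2322/2941; mL+mR=-738/2941 → advance -1; mR−mL=-3906/2941 → turn -1·90°
n=2: pose=(-5,1,S); sL=45/106, sR=9/26; mL=54/689, mR=-531/1378; mL+mR=-423/1378 → advance -1; mR−mL=-639/1378 → turn -1·90°
n=3: pose=(-5,2,W); sL=2/5, sR=18/29; mL=-32/145, mR=-74/145; mL+mR=-106/145 → advance -1; mR−mL=-42/145 → turn -1·90°
n=4: pose=(-4,2,N); sL=45/49, sR=45/29; mL=-900/1421, mR=-1755/1421; mL+mR=-2655/1421 → advance -1; mR−mL=-855/1421 → turn -1·90°
n=5: pose=(-4,1,E); sL=18/17, sR=90/173; mL=1584/2941, mR=-2322/2941; mL+mR=-738/2941 → advance -1; mR−mL=-3906/2941 → turn -1·90°
n=6: pose=(-5,1,S); sL=45/106, sR=9/26; mL=54/689, mR=-531/1378; mL+mR=-423/1378 → advance -1; mR−mL=-639/1378 → turn -1·90°
n=7: pose=(-5,2,W); sL=2/5, sR=18/29; mL=-32/145, mR=-74/145; mL+mR=-106/145 → advance -1; mR−mL=-42/145 → turn -1·90°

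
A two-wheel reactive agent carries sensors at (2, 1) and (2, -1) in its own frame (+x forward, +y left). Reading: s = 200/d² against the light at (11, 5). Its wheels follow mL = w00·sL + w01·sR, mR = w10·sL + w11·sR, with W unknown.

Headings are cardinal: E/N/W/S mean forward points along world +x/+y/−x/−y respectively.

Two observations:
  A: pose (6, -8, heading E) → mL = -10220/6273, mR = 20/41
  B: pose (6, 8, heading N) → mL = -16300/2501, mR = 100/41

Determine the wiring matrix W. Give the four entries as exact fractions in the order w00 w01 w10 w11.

-1/2 -1 0 1/2

obs A: pose=(6,-8,E) → sL=200/153, sR=40/41, mL=-10220/6273, mR=20/41
obs B: pose=(6,8,N) → sL=200/61, sR=200/41, mL=-16300/2501, mR=100/41
sensor matrix S = [[200/153, 40/41], [200/61, 200/41]]; det S = 1216000/382653
solve [mL_A; mL_B] = S·[w00; w01] and [mR_A; mR_B] = S·[w10; w11]:
  w00 = -1/2, w01 = -1, w10 = 0, w11 = 1/2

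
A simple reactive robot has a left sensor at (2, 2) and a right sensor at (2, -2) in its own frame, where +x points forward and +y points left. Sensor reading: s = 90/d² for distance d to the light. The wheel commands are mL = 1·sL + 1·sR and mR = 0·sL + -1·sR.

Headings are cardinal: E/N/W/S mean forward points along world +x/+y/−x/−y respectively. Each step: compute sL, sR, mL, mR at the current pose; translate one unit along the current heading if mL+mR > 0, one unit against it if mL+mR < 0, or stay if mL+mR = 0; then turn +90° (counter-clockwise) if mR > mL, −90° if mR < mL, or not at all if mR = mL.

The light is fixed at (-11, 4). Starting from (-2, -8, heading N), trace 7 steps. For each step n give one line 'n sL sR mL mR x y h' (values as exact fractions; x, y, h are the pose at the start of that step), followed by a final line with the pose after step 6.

0 90/149 90/221 33300/32929 -90/221 -2 -8 N
1 45/101 9/29 2214/2929 -9/29 -2 -7 E
2 90/313 90/233 49140/72929 -90/233 -1 -7 S
3 9/26 45/82 477/533 -45/82 -1 -8 W
4 90/149 90/221 33300/32929 -90/221 -2 -8 N
5 45/101 9/29 2214/2929 -9/29 -2 -7 E
6 90/313 90/233 49140/72929 -90/233 -1 -7 S
final -1 -8 W

n=0: pose=(-2,-8,N); sL=90/149, sR=90/221; mL=33300/32929, mR=-90/221; mL+mR=90/149 → advance +1; mR−mL=-46710/32929 → turn -1·90°
n=1: pose=(-2,-7,E); sL=45/101, sR=9/29; mL=2214/2929, mR=-9/29; mL+mR=45/101 → advance +1; mR−mL=-3123/2929 → turn -1·90°
n=2: pose=(-1,-7,S); sL=90/313, sR=90/233; mL=49140/72929, mR=-90/233; mL+mR=90/313 → advance +1; mR−mL=-77310/72929 → turn -1·90°
n=3: pose=(-1,-8,W); sL=9/26, sR=45/82; mL=477/533, mR=-45/82; mL+mR=9/26 → advance +1; mR−mL=-1539/1066 → turn -1·90°
n=4: pose=(-2,-8,N); sL=90/149, sR=90/221; mL=33300/32929, mR=-90/221; mL+mR=90/149 → advance +1; mR−mL=-46710/32929 → turn -1·90°
n=5: pose=(-2,-7,E); sL=45/101, sR=9/29; mL=2214/2929, mR=-9/29; mL+mR=45/101 → advance +1; mR−mL=-3123/2929 → turn -1·90°
n=6: pose=(-1,-7,S); sL=90/313, sR=90/233; mL=49140/72929, mR=-90/233; mL+mR=90/313 → advance +1; mR−mL=-77310/72929 → turn -1·90°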